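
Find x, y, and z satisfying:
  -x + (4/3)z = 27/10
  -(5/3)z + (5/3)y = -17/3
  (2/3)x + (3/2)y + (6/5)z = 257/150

x = 1/2, y = -1, z = 12/5

Row-reduce the augmented matrix:
R1 ← R1 / (-1).
R3 ← R3 − 2/3·R1.
R2 ← R2 / (5/3).
R3 ← R3 − 3/2·R2.
R3 ← R3 / (323/90).
R1 ← R1 + 4/3·R3.
R2 ← R2 + 1·R3.
Reading off the reduced rows gives x = 1/2, y = -1, z = 12/5.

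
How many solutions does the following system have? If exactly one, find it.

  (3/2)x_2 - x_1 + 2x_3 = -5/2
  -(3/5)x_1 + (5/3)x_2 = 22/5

Row-reduce:
R1 ← R1 / (-1).
R2 ← R2 + 3/5·R1.
R2 ← R2 / (23/30).
R1 ← R1 + 3/2·R2.
Rank is 2 with 3 unknowns, leaving x_3 free.

infinitely many solutions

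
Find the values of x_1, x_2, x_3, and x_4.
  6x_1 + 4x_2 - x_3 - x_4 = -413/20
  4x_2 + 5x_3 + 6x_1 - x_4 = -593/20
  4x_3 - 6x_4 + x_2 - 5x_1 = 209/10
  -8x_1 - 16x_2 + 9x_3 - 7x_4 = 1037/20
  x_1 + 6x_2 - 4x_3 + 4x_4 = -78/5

x_1 = -3, x_2 = -8/5, x_3 = -3/2, x_4 = -9/4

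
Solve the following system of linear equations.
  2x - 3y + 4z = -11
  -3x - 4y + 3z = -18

infinitely many solutions

Row-reduce:
R1 ← R1 / (2).
R2 ← R2 + 3·R1.
R2 ← R2 / (-17/2).
R1 ← R1 + 3/2·R2.
Rank is 2 with 3 unknowns, leaving z free.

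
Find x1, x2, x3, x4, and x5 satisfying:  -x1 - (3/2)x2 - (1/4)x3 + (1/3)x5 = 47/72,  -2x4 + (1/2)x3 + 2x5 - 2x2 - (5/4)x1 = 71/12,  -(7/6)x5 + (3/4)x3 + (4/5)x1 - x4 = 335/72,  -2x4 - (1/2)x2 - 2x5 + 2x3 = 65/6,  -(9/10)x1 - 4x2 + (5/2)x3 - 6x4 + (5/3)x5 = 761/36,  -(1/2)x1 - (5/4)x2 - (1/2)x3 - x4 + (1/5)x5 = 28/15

Row-reduce the augmented matrix:
R1 ← R1 / (-1).
R2 ← R2 + 5/4·R1.
R3 ← R3 − 4/5·R1.
R5 ← R5 + 9/10·R1.
R6 ← R6 + 1/2·R1.
R2 ← R2 / (-1/8).
R1 ← R1 − 3/2·R2.
R3 ← R3 + 6/5·R2.
R4 ← R4 + 1/2·R2.
R5 ← R5 + 53/20·R2.
R6 ← R6 + 1/2·R2.
R3 ← R3 / (-29/4).
R1 ← R1 − 10·R3.
R2 ← R2 + 13/2·R3.
R4 ← R4 + 5/4·R3.
R5 ← R5 + 29/2·R3.
R6 ← R6 + 29/8·R3.
R4 ← R4 / (83/29).
R1 ← R1 − 32/29·R4.
R2 ← R2 + 46/145·R4.
R3 ← R3 + 364/145·R4.
R6 ← R6 + 21/10·R4.
Swap R5 and R6.
R5 ← R5 / (-966/415).
R1 ← R1 + 116/83·R5.
R2 ← R2 − 478/415·R5.
R3 ← R3 + 3304/1245·R5.
R4 ← R4 + 967/498·R5.
R6 reduces to 0 = 0, so the extra equation is consistent.
Reading off the reduced rows gives x1 = 0, x2 = -1, x3 = 5/2, x4 = -2, x5 = -2/3.

x1 = 0, x2 = -1, x3 = 5/2, x4 = -2, x5 = -2/3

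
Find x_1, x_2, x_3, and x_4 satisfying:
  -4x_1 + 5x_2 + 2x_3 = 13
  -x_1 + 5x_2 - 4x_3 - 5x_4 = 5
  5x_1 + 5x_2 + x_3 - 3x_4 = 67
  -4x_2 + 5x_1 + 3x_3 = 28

x_1 = 6, x_2 = 5, x_3 = 6, x_4 = -2

Row-reduce the augmented matrix:
R1 ← R1 / (-4).
R2 ← R2 + 1·R1.
R3 ← R3 − 5·R1.
R4 ← R4 − 5·R1.
R2 ← R2 / (15/4).
R1 ← R1 + 5/4·R2.
R3 ← R3 − 45/4·R2.
R4 ← R4 − 9/4·R2.
R3 ← R3 / (17).
R1 ← R1 + 2·R3.
R2 ← R2 + 6/5·R3.
R4 ← R4 − 41/5·R3.
R4 ← R4 / (-237/85).
R1 ← R1 + 13/51·R4.
R2 ← R2 + 124/255·R4.
R3 ← R3 − 12/17·R4.
Reading off the reduced rows gives x_1 = 6, x_2 = 5, x_3 = 6, x_4 = -2.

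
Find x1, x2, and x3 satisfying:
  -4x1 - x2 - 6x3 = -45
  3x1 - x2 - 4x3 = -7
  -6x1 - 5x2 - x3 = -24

Row-reduce the augmented matrix:
R1 ← R1 / (-4).
R2 ← R2 − 3·R1.
R3 ← R3 + 6·R1.
R2 ← R2 / (-7/4).
R1 ← R1 − 1/4·R2.
R3 ← R3 + 7/2·R2.
R3 ← R3 / (25).
R1 ← R1 − 2/7·R3.
R2 ← R2 − 34/7·R3.
Reading off the reduced rows gives x1 = 4, x2 = -1, x3 = 5.

x1 = 4, x2 = -1, x3 = 5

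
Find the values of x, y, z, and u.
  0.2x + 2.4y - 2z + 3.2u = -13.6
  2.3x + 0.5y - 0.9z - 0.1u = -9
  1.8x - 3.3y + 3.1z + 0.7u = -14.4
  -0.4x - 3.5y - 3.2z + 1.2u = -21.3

Row-reduce the augmented matrix:
R1 ← R1 / (1/5).
R2 ← R2 − 23/10·R1.
R3 ← R3 − 9/5·R1.
R4 ← R4 + 2/5·R1.
R2 ← R2 / (-271/10).
R1 ← R1 − 12·R2.
R3 ← R3 + 249/10·R2.
R4 ← R4 − 13/10·R2.
R3 ← R3 / (1076/1355).
R1 ← R1 + 58/271·R3.
R2 ← R2 + 221/271·R3.
R4 ← R4 + 16639/2710·R3.
R4 ← R4 / (545629/10760).
R1 ← R1 − 659/538·R4.
R2 ← R2 − 7879/1076·R4.
R3 ← R3 − 7865/1076·R4.
Reading off the reduced rows gives x = -4, y = 3, z = 2, u = -5.

x = -4, y = 3, z = 2, u = -5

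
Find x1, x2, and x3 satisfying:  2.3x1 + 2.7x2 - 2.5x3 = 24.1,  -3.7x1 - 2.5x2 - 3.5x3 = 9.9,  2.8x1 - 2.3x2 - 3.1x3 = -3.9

x1 = -2, x2 = 6, x3 = -5

Row-reduce the augmented matrix:
R1 ← R1 / (23/10).
R2 ← R2 + 37/10·R1.
R3 ← R3 − 14/5·R1.
R2 ← R2 / (212/115).
R1 ← R1 − 27/23·R2.
R3 ← R3 + 257/46·R2.
R3 ← R3 / (-48447/2120).
R1 ← R1 − 785/212·R3.
R2 ← R2 + 865/212·R3.
Reading off the reduced rows gives x1 = -2, x2 = 6, x3 = -5.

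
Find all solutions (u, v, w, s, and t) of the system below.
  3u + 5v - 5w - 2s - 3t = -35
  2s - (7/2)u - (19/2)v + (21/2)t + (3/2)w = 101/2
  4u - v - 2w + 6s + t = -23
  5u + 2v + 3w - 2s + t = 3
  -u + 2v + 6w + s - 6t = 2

infinitely many solutions

Row-reduce:
R1 ← R1 / (3).
R2 ← R2 + 7/2·R1.
R3 ← R3 − 4·R1.
R4 ← R4 − 5·R1.
R5 ← R5 + 1·R1.
R2 ← R2 / (-11/3).
R1 ← R1 − 5/3·R2.
R3 ← R3 + 23/3·R2.
R4 ← R4 + 19/3·R2.
R5 ← R5 − 11/3·R2.
R3 ← R3 / (151/11).
R1 ← R1 + 40/11·R3.
R2 ← R2 − 13/11·R3.
R4 ← R4 − 207/11·R3.
R4 ← R4 / (-1650/151).
R1 ← R1 − 251/151·R4.
R2 ← R2 + 108/151·R4.
R3 ← R3 − 103/151·R4.
Rank is 4 with 5 unknowns, leaving t free.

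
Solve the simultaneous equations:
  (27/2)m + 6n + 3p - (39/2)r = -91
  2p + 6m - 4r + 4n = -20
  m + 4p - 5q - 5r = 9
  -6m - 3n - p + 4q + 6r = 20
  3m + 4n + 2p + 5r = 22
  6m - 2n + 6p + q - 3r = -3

Row-reduce:
R1 ← R1 / (27/2).
R2 ← R2 − 6·R1.
R3 ← R3 − 1·R1.
R4 ← R4 + 6·R1.
R5 ← R5 − 3·R1.
R6 ← R6 − 6·R1.
R2 ← R2 / (4/3).
R1 ← R1 − 4/9·R2.
R3 ← R3 + 4/9·R2.
R4 ← R4 + 1/3·R2.
R5 ← R5 − 8/3·R2.
R6 ← R6 + 14/3·R2.
R3 ← R3 / (4).
R2 ← R2 − 1/2·R3.
R4 ← R4 − 1/2·R3.
R6 ← R6 − 7·R3.
R4 ← R4 / (37/8).
R2 ← R2 − 5/8·R4.
R3 ← R3 + 5/4·R4.
R6 ← R6 − 39/4·R4.
Swap R5 and R6.
R5 ← R5 / (1041/37).
R1 ← R1 + 3·R5.
R2 ← R2 − 145/37·R5.
R3 ← R3 + 31/37·R5.
R4 ← R4 + 10/37·R5.
Row 6 reduces to 0 = 4/3, a contradiction. The system is inconsistent.

no solution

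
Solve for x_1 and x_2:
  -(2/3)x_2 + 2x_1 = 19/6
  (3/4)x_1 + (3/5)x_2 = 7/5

Row-reduce the augmented matrix:
R1 ← R1 / (2).
R2 ← R2 − 3/4·R1.
R2 ← R2 / (17/20).
R1 ← R1 + 1/3·R2.
Reading off the reduced rows gives x_1 = 5/3, x_2 = 1/4.

x_1 = 5/3, x_2 = 1/4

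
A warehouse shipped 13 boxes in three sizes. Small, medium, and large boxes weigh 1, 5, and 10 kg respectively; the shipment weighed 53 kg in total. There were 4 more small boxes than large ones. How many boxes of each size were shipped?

small boxes: 8, medium boxes: 1, large boxes: 4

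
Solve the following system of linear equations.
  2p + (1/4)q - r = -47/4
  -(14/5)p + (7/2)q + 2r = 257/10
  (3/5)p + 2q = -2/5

no solution

Row-reduce:
R1 ← R1 / (2).
R2 ← R2 + 14/5·R1.
R3 ← R3 − 3/5·R1.
R2 ← R2 / (77/20).
R1 ← R1 − 1/8·R2.
R3 ← R3 − 77/40·R2.
Row 3 reduces to 0 = -3/2, a contradiction. The system is inconsistent.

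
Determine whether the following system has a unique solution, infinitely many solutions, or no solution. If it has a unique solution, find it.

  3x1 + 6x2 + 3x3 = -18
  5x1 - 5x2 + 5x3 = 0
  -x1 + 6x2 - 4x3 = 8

x1 = 4, x2 = -2, x3 = -6

Row-reduce the augmented matrix:
R1 ← R1 / (3).
R2 ← R2 − 5·R1.
R3 ← R3 + 1·R1.
R2 ← R2 / (-15).
R1 ← R1 − 2·R2.
R3 ← R3 − 8·R2.
R3 ← R3 / (-3).
R1 ← R1 − 1·R3.
Reading off the reduced rows gives x1 = 4, x2 = -2, x3 = -6.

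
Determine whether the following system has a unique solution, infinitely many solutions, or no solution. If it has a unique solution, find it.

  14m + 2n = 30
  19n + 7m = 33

Row-reduce the augmented matrix:
R1 ← R1 / (14).
R2 ← R2 − 7·R1.
R2 ← R2 / (18).
R1 ← R1 − 1/7·R2.
Reading off the reduced rows gives m = 2, n = 1.

m = 2, n = 1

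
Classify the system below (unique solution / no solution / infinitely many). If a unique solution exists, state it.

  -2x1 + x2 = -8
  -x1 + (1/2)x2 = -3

no solution

Row-reduce:
R1 ← R1 / (-2).
R2 ← R2 + 1·R1.
Row 2 reduces to 0 = 1, a contradiction. The system is inconsistent.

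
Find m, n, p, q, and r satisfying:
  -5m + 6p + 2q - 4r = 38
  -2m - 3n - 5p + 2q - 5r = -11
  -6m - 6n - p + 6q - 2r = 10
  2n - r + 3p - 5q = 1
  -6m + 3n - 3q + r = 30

Row-reduce the augmented matrix:
R1 ← R1 / (-5).
R2 ← R2 + 2·R1.
R3 ← R3 + 6·R1.
R5 ← R5 + 6·R1.
R2 ← R2 / (-3).
R3 ← R3 + 6·R2.
R4 ← R4 − 2·R2.
R5 ← R5 − 3·R2.
R3 ← R3 / (33/5).
R1 ← R1 + 6/5·R3.
R2 ← R2 − 37/15·R3.
R4 ← R4 + 29/15·R3.
R5 ← R5 + 73/5·R3.
R4 ← R4 / (-127/33).
R1 ← R1 + 2/11·R4.
R2 ← R2 + 28/33·R4.
R3 ← R3 − 2/11·R4.
R5 ← R5 + 17/11·R4.
R5 ← R5 / (3025/127).
R1 ← R1 − 326/127·R5.
R2 ← R2 + 299/127·R5.
R3 ← R3 − 182/127·R5.
R4 ← R4 − 15/127·R5.
Reading off the reduced rows gives m = -4, n = 5, p = 2, q = 3, r = 0.

m = -4, n = 5, p = 2, q = 3, r = 0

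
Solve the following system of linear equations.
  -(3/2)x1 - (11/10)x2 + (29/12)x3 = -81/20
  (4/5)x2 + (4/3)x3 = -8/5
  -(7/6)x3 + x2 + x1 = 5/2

no solution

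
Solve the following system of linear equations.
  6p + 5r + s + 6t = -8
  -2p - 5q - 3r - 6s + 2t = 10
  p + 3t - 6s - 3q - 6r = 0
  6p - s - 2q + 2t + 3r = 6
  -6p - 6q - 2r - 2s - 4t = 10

Row-reduce the augmented matrix:
R1 ← R1 / (6).
R2 ← R2 + 2·R1.
R3 ← R3 − 1·R1.
R4 ← R4 − 6·R1.
R5 ← R5 + 6·R1.
R2 ← R2 / (-5).
R3 ← R3 + 3·R2.
R4 ← R4 + 2·R2.
R5 ← R5 + 6·R2.
R3 ← R3 / (-181/30).
R1 ← R1 − 5/6·R3.
R2 ← R2 − 4/15·R3.
R4 ← R4 + 22/15·R3.
R5 ← R5 − 23/5·R3.
R4 ← R4 / (170/181).
R1 ← R1 + 39/181·R4.
R2 ← R2 − 183/181·R4.
R3 ← R3 − 83/181·R4.
R5 ← R5 − 668/181·R4.
R5 ← R5 / (1574/85).
R1 ← R1 + 27/85·R5.
R2 ← R2 − 434/85·R5.
R3 ← R3 − 234/85·R5.
R4 ← R4 + 498/85·R5.
Reading off the reduced rows gives p = 0, q = 1, r = 3, s = -5, t = -3.

p = 0, q = 1, r = 3, s = -5, t = -3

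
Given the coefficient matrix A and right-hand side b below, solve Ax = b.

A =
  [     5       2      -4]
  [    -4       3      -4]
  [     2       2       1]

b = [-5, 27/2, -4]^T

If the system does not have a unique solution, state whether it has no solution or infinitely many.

x_1 = -2, x_2 = 1/2, x_3 = -1

Row-reduce the augmented matrix:
R1 ← R1 / (5).
R2 ← R2 + 4·R1.
R3 ← R3 − 2·R1.
R2 ← R2 / (23/5).
R1 ← R1 − 2/5·R2.
R3 ← R3 − 6/5·R2.
R3 ← R3 / (103/23).
R1 ← R1 + 4/23·R3.
R2 ← R2 + 36/23·R3.
Reading off the reduced rows gives x_1 = -2, x_2 = 1/2, x_3 = -1.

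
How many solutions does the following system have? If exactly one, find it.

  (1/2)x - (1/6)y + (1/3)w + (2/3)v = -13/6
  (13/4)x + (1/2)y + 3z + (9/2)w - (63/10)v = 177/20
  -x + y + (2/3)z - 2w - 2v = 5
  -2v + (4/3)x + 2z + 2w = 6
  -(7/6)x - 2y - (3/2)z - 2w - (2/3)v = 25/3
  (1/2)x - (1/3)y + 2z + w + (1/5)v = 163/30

no solution

Row-reduce:
R1 ← R1 / (1/2).
R2 ← R2 − 13/4·R1.
R3 ← R3 + 1·R1.
R4 ← R4 − 4/3·R1.
R5 ← R5 + 7/6·R1.
R6 ← R6 − 1/2·R1.
R2 ← R2 / (19/12).
R1 ← R1 + 1/3·R2.
R3 ← R3 − 2/3·R2.
R4 ← R4 − 4/9·R2.
R5 ← R5 + 43/18·R2.
R6 ← R6 + 1/6·R2.
R3 ← R3 / (-34/57).
R1 ← R1 − 12/19·R3.
R2 ← R2 − 36/19·R3.
R4 ← R4 − 22/19·R3.
R5 ← R5 − 115/38·R3.
R6 ← R6 − 44/19·R3.
R4 ← R4 / (-206/51).
R1 ← R1 + 22/17·R4.
R2 ← R2 + 100/17·R4.
R3 ← R3 − 66/17·R4.
R5 ← R5 + 482/51·R4.
R6 ← R6 + 412/51·R4.
R5 ← R5 / (-6967/618).
R1 ← R1 − 522/515·R5.
R2 ← R2 + 2178/515·R5.
R3 ← R3 + 21/515·R5.
R4 ← R4 + 842/515·R5.
Row 6 reduces to 0 = -2/3, a contradiction. The system is inconsistent.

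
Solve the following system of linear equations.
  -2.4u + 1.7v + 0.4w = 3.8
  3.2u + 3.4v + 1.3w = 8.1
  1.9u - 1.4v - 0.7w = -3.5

u = 0, v = 2, w = 1

Row-reduce the augmented matrix:
R1 ← R1 / (-12/5).
R2 ← R2 − 16/5·R1.
R3 ← R3 − 19/10·R1.
R2 ← R2 / (17/3).
R1 ← R1 + 17/24·R2.
R3 ← R3 + 13/240·R2.
R3 ← R3 / (-199/544).
R1 ← R1 − 1/16·R3.
R2 ← R2 − 11/34·R3.
Reading off the reduced rows gives u = 0, v = 2, w = 1.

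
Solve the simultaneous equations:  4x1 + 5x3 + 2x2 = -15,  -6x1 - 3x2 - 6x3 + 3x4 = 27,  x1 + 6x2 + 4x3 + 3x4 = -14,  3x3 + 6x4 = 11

Row-reduce:
R1 ← R1 / (4).
R2 ← R2 + 6·R1.
R3 ← R3 − 1·R1.
Swap R2 and R3.
R2 ← R2 / (11/2).
R1 ← R1 − 1/2·R2.
R3 ← R3 / (3/2).
R1 ← R1 − 1·R3.
R2 ← R2 − 1/2·R3.
R4 ← R4 − 3·R3.
Row 4 reduces to 0 = 2, a contradiction. The system is inconsistent.

no solution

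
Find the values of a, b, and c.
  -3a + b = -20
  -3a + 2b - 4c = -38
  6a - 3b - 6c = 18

Row-reduce the augmented matrix:
R1 ← R1 / (-3).
R2 ← R2 + 3·R1.
R3 ← R3 − 6·R1.
R1 ← R1 + 1/3·R2.
R3 ← R3 + 1·R2.
R3 ← R3 / (-10).
R1 ← R1 + 4/3·R3.
R2 ← R2 + 4·R3.
Reading off the reduced rows gives a = 6, b = -2, c = 4.

a = 6, b = -2, c = 4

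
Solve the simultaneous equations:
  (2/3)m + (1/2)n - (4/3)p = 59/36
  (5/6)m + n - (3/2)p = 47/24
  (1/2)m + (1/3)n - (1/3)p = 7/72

m = -5/4, n = 1/2, p = -5/3

Row-reduce the augmented matrix:
R1 ← R1 / (2/3).
R2 ← R2 − 5/6·R1.
R3 ← R3 − 1/2·R1.
R2 ← R2 / (3/8).
R1 ← R1 − 3/4·R2.
R3 ← R3 + 1/24·R2.
R3 ← R3 / (37/54).
R1 ← R1 + 7/3·R3.
R2 ← R2 − 4/9·R3.
Reading off the reduced rows gives m = -5/4, n = 1/2, p = -5/3.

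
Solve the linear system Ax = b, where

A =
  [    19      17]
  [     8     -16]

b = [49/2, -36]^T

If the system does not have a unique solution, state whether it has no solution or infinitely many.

x_1 = -1/2, x_2 = 2

Row-reduce the augmented matrix:
R1 ← R1 / (19).
R2 ← R2 − 8·R1.
R2 ← R2 / (-440/19).
R1 ← R1 − 17/19·R2.
Reading off the reduced rows gives x_1 = -1/2, x_2 = 2.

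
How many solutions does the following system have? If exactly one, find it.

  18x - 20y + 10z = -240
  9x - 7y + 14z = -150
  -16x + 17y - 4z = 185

Row-reduce the augmented matrix:
R1 ← R1 / (18).
R2 ← R2 − 9·R1.
R3 ← R3 + 16·R1.
R2 ← R2 / (3).
R1 ← R1 + 10/9·R2.
R3 ← R3 + 7/9·R2.
R3 ← R3 / (65/9).
R1 ← R1 − 35/9·R3.
R2 ← R2 − 3·R3.
Reading off the reduced rows gives x = -5, y = 5, z = -5.

x = -5, y = 5, z = -5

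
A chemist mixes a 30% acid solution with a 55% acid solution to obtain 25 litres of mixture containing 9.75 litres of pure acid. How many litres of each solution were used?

litres of solution A: 16, litres of solution B: 9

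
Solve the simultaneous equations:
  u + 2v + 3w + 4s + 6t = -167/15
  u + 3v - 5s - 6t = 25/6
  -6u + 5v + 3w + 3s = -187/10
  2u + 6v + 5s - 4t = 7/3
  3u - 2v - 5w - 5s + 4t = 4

u = 5/3, v = -3/2, w = -4/5, s = 2/5, t = -3/2

Row-reduce the augmented matrix:
R2 ← R2 − 1·R1.
R3 ← R3 + 6·R1.
R4 ← R4 − 2·R1.
R5 ← R5 − 3·R1.
R1 ← R1 − 2·R2.
R3 ← R3 − 17·R2.
R4 ← R4 − 2·R2.
R5 ← R5 + 8·R2.
R3 ← R3 / (72).
R1 ← R1 − 9·R3.
R2 ← R2 + 3·R3.
R5 ← R5 + 38·R3.
R4 ← R4 / (15).
R1 ← R1 + 1/2·R4.
R2 ← R2 + 3/2·R4.
R3 ← R3 − 5/2·R4.
R5 ← R5 − 6·R4.
R5 ← R5 / (202/15).
R1 ← R1 − 4/15·R5.
R2 ← R2 + 6/5·R5.
R3 ← R3 − 2·R5.
R4 ← R4 − 8/15·R5.
Reading off the reduced rows gives u = 5/3, v = -3/2, w = -4/5, s = 2/5, t = -3/2.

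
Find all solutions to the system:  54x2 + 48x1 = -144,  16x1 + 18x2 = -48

infinitely many solutions

Row-reduce:
R1 ← R1 / (48).
R2 ← R2 − 16·R1.
Rank is 1 with 2 unknowns, leaving x2 free.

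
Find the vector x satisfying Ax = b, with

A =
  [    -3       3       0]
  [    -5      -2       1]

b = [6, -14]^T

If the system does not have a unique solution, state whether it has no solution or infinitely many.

infinitely many solutions

Row-reduce:
R1 ← R1 / (-3).
R2 ← R2 + 5·R1.
R2 ← R2 / (-7).
R1 ← R1 + 1·R2.
Rank is 2 with 3 unknowns, leaving x_3 free.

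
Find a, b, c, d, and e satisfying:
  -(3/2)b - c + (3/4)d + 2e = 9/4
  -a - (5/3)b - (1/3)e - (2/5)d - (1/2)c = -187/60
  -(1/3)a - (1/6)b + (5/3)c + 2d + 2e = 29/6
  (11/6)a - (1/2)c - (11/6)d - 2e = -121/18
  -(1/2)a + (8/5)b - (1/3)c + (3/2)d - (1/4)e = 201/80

Row-reduce the augmented matrix:
Swap R1 and R2.
R1 ← R1 / (-1).
R3 ← R3 + 1/3·R1.
R4 ← R4 − 11/6·R1.
R5 ← R5 + 1/2·R1.
R2 ← R2 / (-3/2).
R1 ← R1 − 5/3·R2.
R3 ← R3 − 7/18·R2.
R4 ← R4 + 55/18·R2.
R5 ← R5 − 73/30·R2.
R3 ← R3 / (85/54).
R1 ← R1 + 11/18·R3.
R2 ← R2 − 2/3·R3.
R4 ← R4 − 67/108·R3.
R5 ← R5 + 307/180·R3.
R4 ← R4 / (-51121/10200).
R1 ← R1 − 3633/1700·R4.
R2 ← R2 + 1263/850·R4.
R3 ← R3 − 1257/850·R4.
R5 ← R5 − 92461/17000·R4.
R5 ← R5 / (-7266547/3067260).
R1 ← R1 − 2074/7303·R5.
R2 ← R2 + 8068/51121·R5.
R3 ← R3 + 31070/51121·R5.
R4 ← R4 − 78760/51121·R5.
Reading off the reduced rows gives a = -1, b = 2, c = 0, d = -1/3, e = 11/4.

a = -1, b = 2, c = 0, d = -1/3, e = 11/4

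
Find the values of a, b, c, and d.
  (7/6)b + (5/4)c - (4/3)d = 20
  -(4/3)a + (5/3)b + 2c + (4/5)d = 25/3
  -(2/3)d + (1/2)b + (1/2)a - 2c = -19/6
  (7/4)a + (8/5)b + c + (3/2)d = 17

a = 6, b = 5, c = 6, d = -5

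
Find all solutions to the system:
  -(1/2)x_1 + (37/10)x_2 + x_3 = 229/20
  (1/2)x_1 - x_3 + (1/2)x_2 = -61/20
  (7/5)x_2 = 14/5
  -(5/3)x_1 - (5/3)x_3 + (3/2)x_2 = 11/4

x_1 = -13/5, x_2 = 2, x_3 = 11/4

Row-reduce the augmented matrix:
R1 ← R1 / (-1/2).
R2 ← R2 − 1/2·R1.
R4 ← R4 + 5/3·R1.
R2 ← R2 / (21/5).
R1 ← R1 + 37/5·R2.
R3 ← R3 − 7/5·R2.
R4 ← R4 + 65/6·R2.
Swap R3 and R4.
R3 ← R3 / (-5).
R1 ← R1 + 2·R3.
R4 reduces to 0 = 0, so the extra equation is consistent.
Reading off the reduced rows gives x_1 = -13/5, x_2 = 2, x_3 = 11/4.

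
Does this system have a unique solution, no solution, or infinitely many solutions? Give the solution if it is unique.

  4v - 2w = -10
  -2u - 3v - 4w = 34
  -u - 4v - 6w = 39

u = -5, v = -4, w = -3

Row-reduce the augmented matrix:
Swap R1 and R2.
R1 ← R1 / (-2).
R3 ← R3 + 1·R1.
R2 ← R2 / (4).
R1 ← R1 − 3/2·R2.
R3 ← R3 + 5/2·R2.
R3 ← R3 / (-21/4).
R1 ← R1 − 11/4·R3.
R2 ← R2 + 1/2·R3.
Reading off the reduced rows gives u = -5, v = -4, w = -3.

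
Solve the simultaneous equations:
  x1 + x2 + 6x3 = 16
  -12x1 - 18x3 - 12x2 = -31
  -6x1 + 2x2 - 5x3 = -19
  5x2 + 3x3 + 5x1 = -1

no solution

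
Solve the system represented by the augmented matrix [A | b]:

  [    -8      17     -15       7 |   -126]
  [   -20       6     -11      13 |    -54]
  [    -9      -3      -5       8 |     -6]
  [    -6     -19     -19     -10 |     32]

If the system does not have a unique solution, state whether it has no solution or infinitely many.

x_1 = -2, x_2 = -4, x_3 = 4, x_4 = -2

Row-reduce the augmented matrix:
R1 ← R1 / (-8).
R2 ← R2 + 20·R1.
R3 ← R3 + 9·R1.
R4 ← R4 + 6·R1.
R2 ← R2 / (-73/2).
R1 ← R1 + 17/8·R2.
R3 ← R3 + 177/8·R2.
R4 ← R4 + 127/4·R2.
R3 ← R3 / (-1223/292).
R1 ← R1 − 97/292·R3.
R2 ← R2 + 53/73·R3.
R4 ← R4 + 4497/146·R3.
R4 ← R4 / (-39521/1223).
R1 ← R1 + 473/1223·R4.
R2 ← R2 + 454/1223·R4.
R3 ← R3 + 833/1223·R4.
Reading off the reduced rows gives x_1 = -2, x_2 = -4, x_3 = 4, x_4 = -2.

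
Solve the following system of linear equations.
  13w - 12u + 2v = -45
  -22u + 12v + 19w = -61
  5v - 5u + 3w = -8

infinitely many solutions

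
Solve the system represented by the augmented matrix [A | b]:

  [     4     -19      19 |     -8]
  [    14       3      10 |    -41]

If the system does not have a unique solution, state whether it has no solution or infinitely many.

Row-reduce:
R1 ← R1 / (4).
R2 ← R2 − 14·R1.
R2 ← R2 / (139/2).
R1 ← R1 + 19/4·R2.
Rank is 2 with 3 unknowns, leaving x_3 free.

infinitely many solutions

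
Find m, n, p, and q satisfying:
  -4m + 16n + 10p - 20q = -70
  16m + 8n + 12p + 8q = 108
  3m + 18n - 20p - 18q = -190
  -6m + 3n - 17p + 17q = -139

m = 6, n = -6, p = 5, q = 0

Row-reduce the augmented matrix:
R1 ← R1 / (-4).
R2 ← R2 − 16·R1.
R3 ← R3 − 3·R1.
R4 ← R4 + 6·R1.
R2 ← R2 / (72).
R1 ← R1 + 4·R2.
R3 ← R3 − 30·R2.
R4 ← R4 + 21·R2.
R3 ← R3 / (-205/6).
R1 ← R1 − 7/18·R3.
R2 ← R2 − 13/18·R3.
R4 ← R4 + 101/6·R3.
R4 ← R4 / (5633/205).
R1 ← R1 − 198/205·R4.
R2 ← R2 + 218/205·R4.
R3 ← R3 − 18/205·R4.
Reading off the reduced rows gives m = 6, n = -6, p = 5, q = 0.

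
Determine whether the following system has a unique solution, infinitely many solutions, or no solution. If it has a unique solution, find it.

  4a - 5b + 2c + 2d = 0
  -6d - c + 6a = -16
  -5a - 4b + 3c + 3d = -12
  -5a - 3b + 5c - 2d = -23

a = 3, b = 6, c = 4, d = 5

Row-reduce the augmented matrix:
R1 ← R1 / (4).
R2 ← R2 − 6·R1.
R3 ← R3 + 5·R1.
R4 ← R4 + 5·R1.
R2 ← R2 / (15/2).
R1 ← R1 + 5/4·R2.
R3 ← R3 + 41/4·R2.
R4 ← R4 + 37/4·R2.
R3 ← R3 / (1/30).
R1 ← R1 + 1/6·R3.
R2 ← R2 + 8/15·R3.
R4 ← R4 − 77/30·R3.
R4 ← R4 / (513).
R1 ← R1 + 35·R4.
R2 ← R2 + 110·R4.
R3 ← R3 + 204·R4.
Reading off the reduced rows gives a = 3, b = 6, c = 4, d = 5.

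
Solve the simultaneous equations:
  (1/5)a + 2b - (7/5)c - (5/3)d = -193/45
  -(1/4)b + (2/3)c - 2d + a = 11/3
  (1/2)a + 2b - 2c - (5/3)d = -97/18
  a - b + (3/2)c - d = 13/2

Row-reduce the augmented matrix:
R1 ← R1 / (1/5).
R2 ← R2 − 1·R1.
R3 ← R3 − 1/2·R1.
R4 ← R4 − 1·R1.
R2 ← R2 / (-41/4).
R1 ← R1 − 10·R2.
R3 ← R3 + 3·R2.
R4 ← R4 + 11·R2.
R3 ← R3 / (-61/82).
R1 ← R1 − 59/123·R3.
R2 ← R2 + 92/123·R3.
R4 ← R4 − 67/246·R3.
R4 ← R4 / (283/366).
R1 ← R1 + 106/61·R4.
R2 ← R2 + 232/183·R4.
R3 ← R3 + 53/61·R4.
Reading off the reduced rows gives a = 7/3, b = 0, c = 3, d = 1/3.

a = 7/3, b = 0, c = 3, d = 1/3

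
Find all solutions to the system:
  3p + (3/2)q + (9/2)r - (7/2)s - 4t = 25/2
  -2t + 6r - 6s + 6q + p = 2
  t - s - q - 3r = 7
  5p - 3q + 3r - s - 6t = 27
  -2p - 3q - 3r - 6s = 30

Row-reduce:
R1 ← R1 / (3).
R2 ← R2 − 1·R1.
R4 ← R4 − 5·R1.
R5 ← R5 + 2·R1.
R2 ← R2 / (11/2).
R1 ← R1 − 1/2·R2.
R3 ← R3 + 1·R2.
R4 ← R4 + 11/2·R2.
R5 ← R5 + 2·R2.
R3 ← R3 / (-24/11).
R1 ← R1 − 12/11·R3.
R2 ← R2 − 9/11·R3.
R5 ← R5 − 18/11·R3.
Swap R4 and R5.
R4 ← R4 / (-23/2).
R1 ← R1 + 5/3·R4.
R2 ← R2 + 19/12·R4.
R3 ← R3 − 31/36·R4.
Row 5 reduces to 0 = 4, a contradiction. The system is inconsistent.

no solution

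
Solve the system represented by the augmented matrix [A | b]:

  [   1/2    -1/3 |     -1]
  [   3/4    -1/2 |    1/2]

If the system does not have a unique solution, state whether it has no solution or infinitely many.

no solution

Row-reduce:
R1 ← R1 / (1/2).
R2 ← R2 − 3/4·R1.
Row 2 reduces to 0 = 2, a contradiction. The system is inconsistent.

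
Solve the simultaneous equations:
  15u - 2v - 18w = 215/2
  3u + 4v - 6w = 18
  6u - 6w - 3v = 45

Row-reduce:
R1 ← R1 / (15).
R2 ← R2 − 3·R1.
R3 ← R3 − 6·R1.
R2 ← R2 / (22/5).
R1 ← R1 + 2/15·R2.
R3 ← R3 + 11/5·R2.
Row 3 reduces to 0 = 1/4, a contradiction. The system is inconsistent.

no solution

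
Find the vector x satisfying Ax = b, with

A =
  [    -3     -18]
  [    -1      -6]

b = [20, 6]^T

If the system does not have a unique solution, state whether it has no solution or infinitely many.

no solution

Row-reduce:
R1 ← R1 / (-3).
R2 ← R2 + 1·R1.
Row 2 reduces to 0 = -2/3, a contradiction. The system is inconsistent.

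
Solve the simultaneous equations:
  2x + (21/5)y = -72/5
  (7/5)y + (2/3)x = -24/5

Row-reduce:
R1 ← R1 / (2).
R2 ← R2 − 2/3·R1.
Rank is 1 with 2 unknowns, leaving y free.

infinitely many solutions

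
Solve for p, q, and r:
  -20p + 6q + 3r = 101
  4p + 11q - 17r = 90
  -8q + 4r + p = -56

p = -4, q = 5, r = -3

Row-reduce the augmented matrix:
R1 ← R1 / (-20).
R2 ← R2 − 4·R1.
R3 ← R3 − 1·R1.
R2 ← R2 / (61/5).
R1 ← R1 + 3/10·R2.
R3 ← R3 + 77/10·R2.
R3 ← R3 / (-1513/244).
R1 ← R1 + 135/244·R3.
R2 ← R2 + 82/61·R3.
Reading off the reduced rows gives p = -4, q = 5, r = -3.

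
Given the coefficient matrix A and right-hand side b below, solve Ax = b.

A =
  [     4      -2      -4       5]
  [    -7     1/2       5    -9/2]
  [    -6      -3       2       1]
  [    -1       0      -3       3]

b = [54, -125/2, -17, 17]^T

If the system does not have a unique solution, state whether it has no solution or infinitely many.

infinitely many solutions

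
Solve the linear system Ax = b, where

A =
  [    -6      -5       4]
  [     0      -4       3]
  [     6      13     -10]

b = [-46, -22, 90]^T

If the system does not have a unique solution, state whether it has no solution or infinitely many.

infinitely many solutions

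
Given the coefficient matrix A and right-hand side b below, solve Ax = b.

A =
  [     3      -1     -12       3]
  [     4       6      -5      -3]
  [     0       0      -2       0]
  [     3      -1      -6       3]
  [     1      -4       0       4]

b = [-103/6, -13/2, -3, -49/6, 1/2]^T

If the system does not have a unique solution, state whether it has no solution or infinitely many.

Row-reduce the augmented matrix:
R1 ← R1 / (3).
R2 ← R2 − 4·R1.
R4 ← R4 − 3·R1.
R5 ← R5 − 1·R1.
R2 ← R2 / (22/3).
R1 ← R1 + 1/3·R2.
R5 ← R5 + 11/3·R2.
R3 ← R3 / (-2).
R1 ← R1 + 7/2·R3.
R2 ← R2 − 3/2·R3.
R4 ← R4 − 6·R3.
R5 ← R5 − 19/2·R3.
Swap R4 and R5.
R4 ← R4 / (-1/2).
R1 ← R1 − 15/22·R4.
R2 ← R2 + 21/22·R4.
R5 reduces to 0 = 0, so the extra equation is consistent.
Reading off the reduced rows gives x_1 = 1/2, x_2 = -1/3, x_3 = 3/2, x_4 = -1/3.

x_1 = 1/2, x_2 = -1/3, x_3 = 3/2, x_4 = -1/3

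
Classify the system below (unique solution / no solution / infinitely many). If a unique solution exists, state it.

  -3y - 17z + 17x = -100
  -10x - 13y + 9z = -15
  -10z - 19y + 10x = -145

Row-reduce the augmented matrix:
R1 ← R1 / (17).
R2 ← R2 + 10·R1.
R3 ← R3 − 10·R1.
R2 ← R2 / (-251/17).
R1 ← R1 + 3/17·R2.
R3 ← R3 + 293/17·R2.
R3 ← R3 / (293/251).
R1 ← R1 + 248/251·R3.
R2 ← R2 − 17/251·R3.
Reading off the reduced rows gives x = -5, y = 5, z = 0.

x = -5, y = 5, z = 0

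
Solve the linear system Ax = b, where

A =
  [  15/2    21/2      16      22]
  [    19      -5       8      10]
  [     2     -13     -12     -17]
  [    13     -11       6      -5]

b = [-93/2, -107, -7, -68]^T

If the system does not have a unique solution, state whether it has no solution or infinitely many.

Row-reduce:
R1 ← R1 / (15/2).
R2 ← R2 − 19·R1.
R3 ← R3 − 2·R1.
R4 ← R4 − 13·R1.
R2 ← R2 / (-158/5).
R1 ← R1 − 7/5·R2.
R3 ← R3 + 79/5·R2.
R4 ← R4 + 146/5·R2.
Swap R3 and R4.
R3 ← R3 / (658/79).
R1 ← R1 − 164/237·R3.
R2 ← R2 − 244/237·R3.
Rank is 3 with 4 unknowns, leaving x_4 free.

infinitely many solutions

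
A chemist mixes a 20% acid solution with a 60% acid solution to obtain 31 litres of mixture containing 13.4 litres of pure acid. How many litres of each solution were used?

litres of solution A: 13, litres of solution B: 18

Let a = litres of solution A, b = litres of solution B.
  a + b = 31
  (1/5)a + (3/5)b = 67/5
From equation 1: a = 31 − b.
Substitute into equation 2 and solve: b = 18.
Then a = 13.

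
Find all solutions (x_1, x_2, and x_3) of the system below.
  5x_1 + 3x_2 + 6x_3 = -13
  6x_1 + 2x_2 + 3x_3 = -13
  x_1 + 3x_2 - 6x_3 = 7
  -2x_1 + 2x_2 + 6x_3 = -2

Row-reduce:
R1 ← R1 / (5).
R2 ← R2 − 6·R1.
R3 ← R3 − 1·R1.
R4 ← R4 + 2·R1.
R2 ← R2 / (-8/5).
R1 ← R1 − 3/5·R2.
R3 ← R3 − 12/5·R2.
R4 ← R4 − 16/5·R2.
R3 ← R3 / (-27/2).
R1 ← R1 + 3/8·R3.
R2 ← R2 − 21/8·R3.
Row 4 reduces to 0 = -2, a contradiction. The system is inconsistent.

no solution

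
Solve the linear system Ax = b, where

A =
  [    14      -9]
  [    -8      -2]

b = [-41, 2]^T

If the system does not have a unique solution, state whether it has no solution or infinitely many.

Row-reduce the augmented matrix:
R1 ← R1 / (14).
R2 ← R2 + 8·R1.
R2 ← R2 / (-50/7).
R1 ← R1 + 9/14·R2.
Reading off the reduced rows gives x_1 = -1, x_2 = 3.

x_1 = -1, x_2 = 3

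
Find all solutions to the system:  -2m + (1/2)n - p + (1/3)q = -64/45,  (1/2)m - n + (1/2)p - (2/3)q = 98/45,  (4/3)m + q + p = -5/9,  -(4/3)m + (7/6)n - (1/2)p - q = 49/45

m = -2/3, n = -2/5, p = 2, q = -5/3

Row-reduce the augmented matrix:
R1 ← R1 / (-2).
R2 ← R2 − 1/2·R1.
R3 ← R3 − 4/3·R1.
R4 ← R4 + 4/3·R1.
R2 ← R2 / (-7/8).
R1 ← R1 + 1/4·R2.
R3 ← R3 − 1/3·R2.
R4 ← R4 − 5/6·R2.
R3 ← R3 / (3/7).
R1 ← R1 − 3/7·R3.
R2 ← R2 + 2/7·R3.
R4 ← R4 − 17/42·R3.
R4 ← R4 / (-49/18).
R1 ← R1 + 1·R4.
R2 ← R2 − 4/3·R4.
R3 ← R3 − 7/3·R4.
Reading off the reduced rows gives m = -2/3, n = -2/5, p = 2, q = -5/3.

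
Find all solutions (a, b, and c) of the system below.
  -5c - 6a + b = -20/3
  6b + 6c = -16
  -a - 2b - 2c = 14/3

a = 2/3, b = -8/3, c = 0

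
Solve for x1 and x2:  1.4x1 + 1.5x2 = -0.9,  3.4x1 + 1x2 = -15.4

x1 = -6, x2 = 5

Row-reduce the augmented matrix:
R1 ← R1 / (7/5).
R2 ← R2 − 17/5·R1.
R2 ← R2 / (-37/14).
R1 ← R1 − 15/14·R2.
Reading off the reduced rows gives x1 = -6, x2 = 5.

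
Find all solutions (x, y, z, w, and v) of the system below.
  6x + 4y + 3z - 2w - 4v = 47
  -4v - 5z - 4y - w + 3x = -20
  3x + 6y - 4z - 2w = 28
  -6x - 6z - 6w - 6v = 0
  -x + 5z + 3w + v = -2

Row-reduce the augmented matrix:
R1 ← R1 / (6).
R2 ← R2 − 3·R1.
R3 ← R3 − 3·R1.
R4 ← R4 + 6·R1.
R5 ← R5 + 1·R1.
R2 ← R2 / (-6).
R1 ← R1 − 2/3·R2.
R3 ← R3 − 4·R2.
R4 ← R4 − 4·R2.
R5 ← R5 − 2/3·R2.
R3 ← R3 / (-59/6).
R1 ← R1 + 2/9·R3.
R2 ← R2 − 13/12·R3.
R4 ← R4 + 22/3·R3.
R5 ← R5 − 43/9·R3.
R4 ← R4 / (-428/59).
R1 ← R1 + 55/177·R4.
R2 ← R2 + 13/118·R4.
R3 ← R3 − 6/59·R4.
R5 ← R5 − 386/177·R4.
R5 ← R5 / (-334/107).
R1 ← R1 + 85/214·R5.
R2 ← R2 − 251/428·R5.
R3 ← R3 + 25/107·R5.
R4 ← R4 − 349/214·R5.
Reading off the reduced rows gives x = 2, y = 4, z = 3, w = -5, v = 0.

x = 2, y = 4, z = 3, w = -5, v = 0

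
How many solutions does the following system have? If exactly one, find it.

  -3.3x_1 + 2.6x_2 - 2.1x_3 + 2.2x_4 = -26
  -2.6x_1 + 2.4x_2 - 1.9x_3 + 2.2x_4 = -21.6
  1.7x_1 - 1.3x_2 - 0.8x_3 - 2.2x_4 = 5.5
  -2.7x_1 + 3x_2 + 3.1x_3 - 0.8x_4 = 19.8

x_1 = 6, x_2 = 5, x_3 = 6, x_4 = -3

Row-reduce the augmented matrix:
R1 ← R1 / (-33/10).
R2 ← R2 + 13/5·R1.
R3 ← R3 − 17/10·R1.
R4 ← R4 + 27/10·R1.
R2 ← R2 / (58/165).
R1 ← R1 + 26/33·R2.
R3 ← R3 − 13/330·R2.
R4 ← R4 − 48/55·R2.
R3 ← R3 / (-2151/1160).
R1 ← R1 − 5/58·R3.
R2 ← R2 + 81/116·R3.
R4 ← R4 − 787/145·R3.
R4 ← R4 / (-75649/10755).
R1 ← R1 − 704/2151·R4.
R2 ← R2 − 418/239·R4.
R3 ← R3 − 1298/2151·R4.
Reading off the reduced rows gives x_1 = 6, x_2 = 5, x_3 = 6, x_4 = -3.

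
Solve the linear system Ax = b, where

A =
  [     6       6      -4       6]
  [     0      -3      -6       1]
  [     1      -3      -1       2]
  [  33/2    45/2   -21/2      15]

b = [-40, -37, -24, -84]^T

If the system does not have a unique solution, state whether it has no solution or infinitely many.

Row-reduce:
R1 ← R1 / (6).
R3 ← R3 − 1·R1.
R4 ← R4 − 33/2·R1.
R2 ← R2 / (-3).
R1 ← R1 − 1·R2.
R3 ← R3 + 4·R2.
R4 ← R4 − 6·R2.
R3 ← R3 / (23/3).
R1 ← R1 + 8/3·R3.
R2 ← R2 − 2·R3.
R4 ← R4 + 23/2·R3.
Rank is 3 with 4 unknowns, leaving x_4 free.

infinitely many solutions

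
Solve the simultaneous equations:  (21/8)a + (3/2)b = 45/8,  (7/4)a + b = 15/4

Row-reduce:
R1 ← R1 / (21/8).
R2 ← R2 − 7/4·R1.
Rank is 1 with 2 unknowns, leaving b free.

infinitely many solutions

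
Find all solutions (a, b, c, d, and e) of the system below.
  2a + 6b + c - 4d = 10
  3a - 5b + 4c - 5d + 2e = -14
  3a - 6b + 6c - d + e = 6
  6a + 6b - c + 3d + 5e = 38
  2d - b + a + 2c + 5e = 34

Row-reduce the augmented matrix:
R1 ← R1 / (2).
R2 ← R2 − 3·R1.
R3 ← R3 − 3·R1.
R4 ← R4 − 6·R1.
R5 ← R5 − 1·R1.
R2 ← R2 / (-14).
R1 ← R1 − 3·R2.
R3 ← R3 + 15·R2.
R4 ← R4 + 12·R2.
R5 ← R5 + 4·R2.
R3 ← R3 / (51/28).
R1 ← R1 − 29/28·R3.
R2 ← R2 + 5/28·R3.
R4 ← R4 + 43/7·R3.
R5 ← R5 − 11/14·R3.
R4 ← R4 / (1397/51).
R1 ← R1 + 205/51·R4.
R2 ← R2 − 16/51·R4.
R3 ← R3 − 110/51·R4.
R5 ← R5 − 103/51·R4.
R5 ← R5 / (6934/1397).
R1 ← R1 − 1390/1397·R5.
R2 ← R2 + 347/1397·R5.
R3 ← R3 + 74/127·R5.
R4 ← R4 + 29/1397·R5.
Reading off the reduced rows gives a = -2, b = 4, c = 6, d = 4, e = 4.

a = -2, b = 4, c = 6, d = 4, e = 4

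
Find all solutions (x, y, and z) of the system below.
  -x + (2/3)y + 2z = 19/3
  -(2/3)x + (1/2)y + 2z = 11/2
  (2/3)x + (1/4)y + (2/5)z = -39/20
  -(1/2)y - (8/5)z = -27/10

no solution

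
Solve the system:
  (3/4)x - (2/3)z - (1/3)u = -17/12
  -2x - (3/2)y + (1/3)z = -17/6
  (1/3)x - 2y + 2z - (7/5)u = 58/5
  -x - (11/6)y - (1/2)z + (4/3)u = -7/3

x = 3, y = -1, z = 5, u = 1

Row-reduce the augmented matrix:
R1 ← R1 / (3/4).
R2 ← R2 + 2·R1.
R3 ← R3 − 1/3·R1.
R4 ← R4 + 1·R1.
R2 ← R2 / (-3/2).
R3 ← R3 + 2·R2.
R4 ← R4 + 11/6·R2.
R3 ← R3 / (38/9).
R1 ← R1 + 8/9·R3.
R2 ← R2 − 26/27·R3.
R4 ← R4 − 61/162·R3.
R4 ← R4 / (60983/30780).
R1 ← R1 + 392/855·R4.
R2 ← R2 − 1559/2565·R4.
R3 ← R3 + 3/190·R4.
Reading off the reduced rows gives x = 3, y = -1, z = 5, u = 1.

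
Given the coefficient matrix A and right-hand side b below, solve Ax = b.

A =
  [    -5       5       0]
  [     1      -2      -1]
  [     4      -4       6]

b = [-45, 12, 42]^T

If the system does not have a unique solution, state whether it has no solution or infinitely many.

x_1 = 5, x_2 = -4, x_3 = 1

Row-reduce the augmented matrix:
R1 ← R1 / (-5).
R2 ← R2 − 1·R1.
R3 ← R3 − 4·R1.
R2 ← R2 / (-1).
R1 ← R1 + 1·R2.
R3 ← R3 / (6).
R1 ← R1 − 1·R3.
R2 ← R2 − 1·R3.
Reading off the reduced rows gives x_1 = 5, x_2 = -4, x_3 = 1.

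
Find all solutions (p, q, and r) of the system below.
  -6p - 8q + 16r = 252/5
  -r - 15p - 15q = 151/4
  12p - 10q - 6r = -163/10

p = -7/5, q = -5/4, r = 2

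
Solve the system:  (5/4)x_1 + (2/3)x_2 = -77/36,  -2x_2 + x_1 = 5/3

x_1 = -1, x_2 = -4/3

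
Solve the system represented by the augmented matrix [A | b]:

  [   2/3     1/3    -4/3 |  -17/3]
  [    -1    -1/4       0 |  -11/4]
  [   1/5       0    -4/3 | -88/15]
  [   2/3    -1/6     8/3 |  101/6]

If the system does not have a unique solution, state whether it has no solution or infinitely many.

x_1 = 4, x_2 = -5, x_3 = 5

Row-reduce the augmented matrix:
R1 ← R1 / (2/3).
R2 ← R2 + 1·R1.
R3 ← R3 − 1/5·R1.
R4 ← R4 − 2/3·R1.
R2 ← R2 / (1/4).
R1 ← R1 − 1/2·R2.
R3 ← R3 + 1/10·R2.
R4 ← R4 + 1/2·R2.
R3 ← R3 / (-26/15).
R1 ← R1 − 2·R3.
R2 ← R2 + 8·R3.
R4 reduces to 0 = 0, so the extra equation is consistent.
Reading off the reduced rows gives x_1 = 4, x_2 = -5, x_3 = 5.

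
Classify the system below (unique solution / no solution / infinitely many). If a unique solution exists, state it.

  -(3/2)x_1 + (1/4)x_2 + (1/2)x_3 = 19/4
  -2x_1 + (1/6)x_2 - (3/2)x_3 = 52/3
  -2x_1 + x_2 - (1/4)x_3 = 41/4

Row-reduce the augmented matrix:
R1 ← R1 / (-3/2).
R2 ← R2 + 2·R1.
R3 ← R3 + 2·R1.
R2 ← R2 / (-1/6).
R1 ← R1 + 1/6·R2.
R3 ← R3 − 2/3·R2.
R3 ← R3 / (-115/12).
R1 ← R1 − 11/6·R3.
R2 ← R2 − 13·R3.
Reading off the reduced rows gives x_1 = -5, x_2 = -1, x_3 = -5.

x_1 = -5, x_2 = -1, x_3 = -5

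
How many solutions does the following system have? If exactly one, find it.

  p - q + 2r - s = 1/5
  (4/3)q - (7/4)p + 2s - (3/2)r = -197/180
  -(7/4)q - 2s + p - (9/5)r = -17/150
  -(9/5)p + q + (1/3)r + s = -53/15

p = 3, q = 2/3, r = -2/5, s = 4/3

Row-reduce the augmented matrix:
R2 ← R2 + 7/4·R1.
R3 ← R3 − 1·R1.
R4 ← R4 + 9/5·R1.
R2 ← R2 / (-5/12).
R1 ← R1 + 1·R2.
R3 ← R3 + 3/4·R2.
R4 ← R4 + 4/5·R2.
R3 ← R3 / (-37/5).
R1 ← R1 + 14/5·R3.
R2 ← R2 + 24/5·R3.
R4 ← R4 − 7/75·R3.
R4 ← R4 / (-14411/11100).
R1 ← R1 + 389/370·R4.
R2 ← R2 − 63/185·R4.
R3 ← R3 − 29/148·R4.
Reading off the reduced rows gives p = 3, q = 2/3, r = -2/5, s = 4/3.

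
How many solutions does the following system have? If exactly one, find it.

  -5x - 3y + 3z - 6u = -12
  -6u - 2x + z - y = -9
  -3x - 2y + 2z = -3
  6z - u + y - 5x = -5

Row-reduce:
R1 ← R1 / (-5).
R2 ← R2 + 2·R1.
R3 ← R3 + 3·R1.
R4 ← R4 + 5·R1.
R2 ← R2 / (1/5).
R1 ← R1 − 3/5·R2.
R3 ← R3 + 1/5·R2.
R4 ← R4 − 4·R2.
Swap R3 and R4.
R3 ← R3 / (7).
R2 ← R2 + 1·R3.
Rank is 3 with 4 unknowns, leaving u free.

infinitely many solutions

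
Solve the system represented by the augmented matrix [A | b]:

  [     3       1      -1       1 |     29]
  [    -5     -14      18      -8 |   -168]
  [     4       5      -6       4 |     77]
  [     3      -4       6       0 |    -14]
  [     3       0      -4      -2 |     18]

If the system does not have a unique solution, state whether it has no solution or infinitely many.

Row-reduce the augmented matrix:
R1 ← R1 / (3).
R2 ← R2 + 5·R1.
R3 ← R3 − 4·R1.
R4 ← R4 − 3·R1.
R5 ← R5 − 3·R1.
R2 ← R2 / (-37/3).
R1 ← R1 − 1/3·R2.
R3 ← R3 − 11/3·R2.
R4 ← R4 + 5·R2.
R5 ← R5 + 1·R2.
R3 ← R3 / (7/37).
R1 ← R1 − 4/37·R3.
R2 ← R2 + 49/37·R3.
R4 ← R4 − 14/37·R3.
R5 ← R5 + 160/37·R3.
Swap R4 and R5.
R4 ← R4 / (108/7).
R1 ← R1 + 2/7·R4.
R2 ← R2 − 6·R4.
R3 ← R3 − 29/7·R4.
R5 reduces to 0 = 0, so the extra equation is consistent.
Reading off the reduced rows gives x_1 = 6, x_2 = 5, x_3 = -2, x_4 = 4.

x_1 = 6, x_2 = 5, x_3 = -2, x_4 = 4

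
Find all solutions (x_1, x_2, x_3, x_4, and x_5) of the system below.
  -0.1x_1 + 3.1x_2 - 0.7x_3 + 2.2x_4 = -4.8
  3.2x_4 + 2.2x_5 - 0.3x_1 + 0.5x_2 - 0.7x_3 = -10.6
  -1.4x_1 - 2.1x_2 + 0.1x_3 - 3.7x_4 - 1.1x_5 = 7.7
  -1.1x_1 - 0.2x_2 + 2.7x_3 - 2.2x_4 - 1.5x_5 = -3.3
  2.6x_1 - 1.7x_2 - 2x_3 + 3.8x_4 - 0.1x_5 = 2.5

x_1 = 3, x_2 = 0, x_3 = -3, x_4 = -3, x_5 = -1

Row-reduce the augmented matrix:
R1 ← R1 / (-1/10).
R2 ← R2 + 3/10·R1.
R3 ← R3 + 7/5·R1.
R4 ← R4 + 11/10·R1.
R5 ← R5 − 13/5·R1.
R2 ← R2 / (-44/5).
R1 ← R1 + 31·R2.
R3 ← R3 + 91/2·R2.
R4 ← R4 + 343/10·R2.
R5 ← R5 − 789/10·R2.
R3 ← R3 / (1171/440).
R1 ← R1 − 91/44·R3.
R2 ← R2 + 7/44·R3.
R4 ← R4 − 435/88·R3.
R5 ← R5 + 673/88·R3.
R4 ← R4 / (21406/1171).
R1 ← R1 − 3661/1171·R4.
R2 ← R2 + 732/1171·R4.
R3 ← R3 + 7445/1171·R4.
R5 ← R5 + 106016/5855·R4.
R5 ← R5 / (-1740031/535150).
R1 ← R1 + 9029/30580·R5.
R2 ← R2 + 29321/53515·R5.
R3 ← R3 + 5681/42812·R5.
R4 ← R4 − 153353/214060·R5.
Reading off the reduced rows gives x_1 = 3, x_2 = 0, x_3 = -3, x_4 = -3, x_5 = -1.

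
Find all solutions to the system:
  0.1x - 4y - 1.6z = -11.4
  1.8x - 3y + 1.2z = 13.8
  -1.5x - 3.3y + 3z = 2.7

x = 6, y = 1, z = 5

Row-reduce the augmented matrix:
R1 ← R1 / (1/10).
R2 ← R2 − 9/5·R1.
R3 ← R3 + 3/2·R1.
R2 ← R2 / (69).
R1 ← R1 + 40·R2.
R3 ← R3 + 633/10·R2.
R3 ← R3 / (150/23).
R1 ← R1 − 32/23·R3.
R2 ← R2 − 10/23·R3.
Reading off the reduced rows gives x = 6, y = 1, z = 5.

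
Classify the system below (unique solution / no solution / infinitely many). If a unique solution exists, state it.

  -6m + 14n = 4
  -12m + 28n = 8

infinitely many solutions

Row-reduce:
R1 ← R1 / (-6).
R2 ← R2 + 12·R1.
Rank is 1 with 2 unknowns, leaving n free.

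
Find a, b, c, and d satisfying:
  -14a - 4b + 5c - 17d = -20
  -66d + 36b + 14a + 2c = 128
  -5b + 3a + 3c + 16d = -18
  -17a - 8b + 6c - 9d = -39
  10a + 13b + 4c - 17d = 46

Row-reduce the augmented matrix:
R1 ← R1 / (-14).
R2 ← R2 − 14·R1.
R3 ← R3 − 3·R1.
R4 ← R4 + 17·R1.
R5 ← R5 − 10·R1.
R2 ← R2 / (32).
R1 ← R1 − 2/7·R2.
R3 ← R3 + 41/7·R2.
R4 ← R4 + 22/7·R2.
R5 ← R5 − 71/7·R2.
R3 ← R3 / (1199/224).
R1 ← R1 + 47/112·R3.
R2 ← R2 − 7/32·R3.
R4 ← R4 − 69/112·R3.
R5 ← R5 − 1199/224·R3.
R4 ← R4 / (4577/1199).
R1 ← R1 − 2078/1199·R4.
R2 ← R2 + 2971/1199·R4.
R3 ← R3 + 635/1199·R4.
R5 reduces to 0 = 0, so the extra equation is consistent.
Reading off the reduced rows gives a = 2, b = 1, c = -1, d = -1.

a = 2, b = 1, c = -1, d = -1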